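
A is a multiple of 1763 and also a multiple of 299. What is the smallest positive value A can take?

527137

1763 = 41 · 43; 299 = 13 · 23
max exponents: 13 · 23 · 41 · 43 = 527137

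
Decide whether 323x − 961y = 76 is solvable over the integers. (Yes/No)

Yes

By Bézout, 323x − 961y = 76 has integer solutions iff gcd(323, 961) | 76.
Euclid: 961 = 2·323 + 315; 323 = 1·315 + 8; 315 = 39·8 + 3; 8 = 2·3 + 2; 3 = 1·2 + 1; 2 = 2·1 + 0. gcd = 1; 76 mod 1 = 0. Yes.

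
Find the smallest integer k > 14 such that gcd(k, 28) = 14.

Multiples of 14 above 14: 14·2, 14·3, … . Need the cofactor coprime to 28/14 = 2.
Checking s = 2, 3, … the first with gcd(s, 2) = 1 is s = 3, giving 42.

42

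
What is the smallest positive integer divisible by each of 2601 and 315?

91035

2601 = 3² · 17²; 315 = 3² · 5 · 7
max exponents: 3² · 5 · 7 · 17² = 91035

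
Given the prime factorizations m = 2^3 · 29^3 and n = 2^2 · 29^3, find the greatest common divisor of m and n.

97556

min exponent per shared prime: 2^2 · 29^3 = 97556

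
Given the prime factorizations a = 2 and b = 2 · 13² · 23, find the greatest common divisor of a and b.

2

min exponent per shared prime: 2 = 2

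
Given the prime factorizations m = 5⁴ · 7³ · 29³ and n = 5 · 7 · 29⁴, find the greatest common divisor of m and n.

min exponent per shared prime: 5 · 7 · 29³ = 853615

853615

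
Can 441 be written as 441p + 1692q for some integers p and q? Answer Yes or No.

gcd(441, 1692): 1692 = 3·441 + 369; 441 = 1·369 + 72; 369 = 5·72 + 9; 72 = 8·9 + 0 → 9
9 divides 441, so a solution exists.

Yes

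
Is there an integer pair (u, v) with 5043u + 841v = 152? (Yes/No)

Yes

gcd(5043, 841): 5043 = 5·841 + 838; 841 = 1·838 + 3; 838 = 279·3 + 1; 3 = 3·1 + 0 → 1
1 divides 152, so a solution exists.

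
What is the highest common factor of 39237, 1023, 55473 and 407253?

gcd(39237, 1023): 39237 = 38·1023 + 363; 1023 = 2·363 + 297; 363 = 1·297 + 66; 297 = 4·66 + 33; 66 = 2·33 + 0 → 33
gcd(33, 55473): 55473 = 1681·33 + 0 → 33
gcd(33, 407253): 407253 = 12341·33 + 0 → 33

33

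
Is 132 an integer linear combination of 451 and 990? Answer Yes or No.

gcd(451, 990): 990 = 2·451 + 88; 451 = 5·88 + 11; 88 = 8·11 + 0 → 11
11 divides 132, so a solution exists.

Yes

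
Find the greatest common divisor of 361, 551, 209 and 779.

361 = 19²; 551 = 19 · 29; 209 = 11 · 19; 779 = 19 · 41
gcd takes min exponent of each prime: 19 = 19

19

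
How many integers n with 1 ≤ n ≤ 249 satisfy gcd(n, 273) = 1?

Prime factors of 273: 3, 7, 13. Count integers ≤ 249 divisible by none of them.
By inclusion–exclusion: 249 − ⌊249/3⌋ − ⌊249/7⌋ − ⌊249/13⌋ + ⌊249/21⌋ + ⌊249/39⌋ + ⌊249/91⌋ − ⌊249/273⌋ = 131.

131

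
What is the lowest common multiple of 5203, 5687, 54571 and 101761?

92752200431

5203 = 11² · 43; 5687 = 11² · 47; 54571 = 11³ · 41; 101761 = 11² · 29²
lcm takes max exponent of each prime: 11³ · 29² · 41 · 43 · 47 = 92752200431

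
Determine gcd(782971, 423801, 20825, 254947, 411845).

49

782971 = 7² · 19 · 29²; 423801 = 3² · 7² · 31²; 20825 = 5² · 7² · 17; 254947 = 7² · 11² · 43; 411845 = 5 · 7² · 41²
gcd takes min exponent of each prime: 7² = 49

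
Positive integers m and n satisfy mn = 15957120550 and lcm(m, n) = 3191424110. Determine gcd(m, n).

From gcd × lcm = mn: gcd = 15957120550 / 3191424110 = 5.

5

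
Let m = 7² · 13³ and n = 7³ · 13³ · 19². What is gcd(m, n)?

min exponent per shared prime: 7² · 13³ = 107653

107653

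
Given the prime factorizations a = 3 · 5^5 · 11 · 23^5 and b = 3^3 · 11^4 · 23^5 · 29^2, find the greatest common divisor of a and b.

min exponent per shared prime: 3 · 11 · 23^5 = 212399319

212399319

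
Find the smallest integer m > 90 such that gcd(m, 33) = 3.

93

gcd(m, 33) = 3 forces 3 | m; write m = 3s. Then gcd(3s, 3·11) = 3·gcd(s, 11), so need gcd(s, 11) = 1.
3s > 90 gives s ≥ 31. The least s ≥ 31 coprime to 11 is 31, so m = 3·31 = 93.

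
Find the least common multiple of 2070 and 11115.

gcd first: 11115 = 5·2070 + 765; 2070 = 2·765 + 540; 765 = 1·540 + 225; 540 = 2·225 + 90; 225 = 2·90 + 45; 90 = 2·45 + 0 → gcd = 45
lcm = 2070·11115/gcd = 23008050/45 = 511290

511290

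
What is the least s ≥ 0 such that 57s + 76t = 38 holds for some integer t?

2

Euclid: 76 = 1·57 + 19; 57 = 3·19 + 0 → gcd = 19; 38 = 19·2.
Back-substitution yields 57·(-1) + 76·(1) = 19, so one solution is s = -1·2 = -2, t = 1·2 = 2.
Solutions in s differ by 76/19 = 4; the one in [0, 4) is -2 mod 4 = 2.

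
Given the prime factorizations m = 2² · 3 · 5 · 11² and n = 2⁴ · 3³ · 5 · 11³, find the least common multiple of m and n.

2874960

max exponent per prime: 2⁴ · 3³ · 5 · 11³ = 2874960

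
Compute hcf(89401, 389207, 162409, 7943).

169

89401 = 13² · 23²; 389207 = 7² · 13² · 47; 162409 = 13² · 31²; 7943 = 13² · 47
gcd takes min exponent of each prime: 13² = 169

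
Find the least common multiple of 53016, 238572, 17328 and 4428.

14124416688

53016 = 2³ · 3 · 47²; 238572 = 2² · 3³ · 47²; 17328 = 2⁴ · 3 · 19²; 4428 = 2² · 3³ · 41
lcm takes max exponent of each prime: 2⁴ · 3³ · 19² · 41 · 47² = 14124416688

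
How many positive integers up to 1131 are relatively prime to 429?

633

429 = 3·11·13. Inclusion–exclusion on these primes:
1131 − ⌊1131/3⌋ − ⌊1131/11⌋ − ⌊1131/13⌋ + ⌊1131/33⌋ + ⌊1131/39⌋ + ⌊1131/143⌋ − ⌊1131/429⌋ = 633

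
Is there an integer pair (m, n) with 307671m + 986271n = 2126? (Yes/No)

gcd(307671, 986271): 986271 = 3·307671 + 63258; 307671 = 4·63258 + 54639; 63258 = 1·54639 + 8619; 54639 = 6·8619 + 2925; 8619 = 2·2925 + 2769; 2925 = 1·2769 + 156; 2769 = 17·156 + 117; 156 = 1·117 + 39; 117 = 3·39 + 0 → 39
39 does not divide 2126, so a solution does not exist.

No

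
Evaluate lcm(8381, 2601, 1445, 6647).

lcm(8381, 2601) = 8381·2601/gcd = 21798981/289 = 75429
lcm(75429, 1445) = 75429·1445/gcd = 108994905/289 = 377145
lcm(377145, 6647) = 377145·6647/gcd = 2506882815/289 = 8674335

8674335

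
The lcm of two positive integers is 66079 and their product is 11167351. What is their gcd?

169

gcd·lcm = product, so gcd = 11167351/66079 = 169.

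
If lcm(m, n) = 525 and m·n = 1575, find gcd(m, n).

From gcd × lcm = mn: gcd = 1575 / 525 = 3.

3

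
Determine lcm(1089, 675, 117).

lcm(1089, 675) = 1089·675/gcd = 735075/9 = 81675
lcm(81675, 117) = 81675·117/gcd = 9555975/9 = 1061775

1061775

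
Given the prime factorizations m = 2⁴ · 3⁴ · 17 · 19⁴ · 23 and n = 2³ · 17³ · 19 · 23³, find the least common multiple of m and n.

max exponent per prime: 2⁴ · 3⁴ · 17³ · 19⁴ · 23³ = 10096007802439536

10096007802439536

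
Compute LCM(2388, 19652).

11732244

gcd first: 19652 = 8·2388 + 548; 2388 = 4·548 + 196; 548 = 2·196 + 156; 196 = 1·156 + 40; 156 = 3·40 + 36; 40 = 1·36 + 4; 36 = 9·4 + 0 → gcd = 4
lcm = 2388·19652/gcd = 46928976/4 = 11732244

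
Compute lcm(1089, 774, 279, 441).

142260426

1089 = 3² · 11²; 774 = 2 · 3² · 43; 279 = 3² · 31; 441 = 3² · 7²
lcm takes max exponent of each prime: 2 · 3² · 7² · 11² · 31 · 43 = 142260426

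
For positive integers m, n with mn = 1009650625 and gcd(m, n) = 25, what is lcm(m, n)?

40386025

For any two positive integers, gcd × lcm equals their product. Hence lcm = 1009650625 / 25 = 40386025.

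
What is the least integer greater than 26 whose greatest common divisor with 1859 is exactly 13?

gcd(k, 1859) = 13 forces 13 | k; write k = 13s. Then gcd(13s, 13·143) = 13·gcd(s, 143), so need gcd(s, 143) = 1.
13s > 26 gives s ≥ 3. The least s ≥ 3 coprime to 143 is 3, so k = 13·3 = 39.

39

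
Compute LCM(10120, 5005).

gcd first: 10120 = 2·5005 + 110; 5005 = 45·110 + 55; 110 = 2·55 + 0 → gcd = 55
lcm = 10120·5005/gcd = 50650600/55 = 920920

920920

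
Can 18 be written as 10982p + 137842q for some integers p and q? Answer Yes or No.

Yes

gcd(10982, 137842): 137842 = 12·10982 + 6058; 10982 = 1·6058 + 4924; 6058 = 1·4924 + 1134; 4924 = 4·1134 + 388; 1134 = 2·388 + 358; 388 = 1·358 + 30; 358 = 11·30 + 28; 30 = 1·28 + 2; 28 = 14·2 + 0 → 2
2 divides 18, so a solution exists.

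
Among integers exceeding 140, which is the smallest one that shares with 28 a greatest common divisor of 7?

147

Multiples of 7 above 140: 7·21, 7·22, … . Need the cofactor coprime to 28/7 = 4.
Checking s = 21, 22, … the first with gcd(s, 4) = 1 is s = 21, giving 147.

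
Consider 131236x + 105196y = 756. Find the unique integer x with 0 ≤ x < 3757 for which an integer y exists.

Reduce mod 105196: 131236x ≡ 756 (mod 105196). With g = gcd(131236, 105196) = 28 dividing 756, divide through: 4687x ≡ 27 (mod 3757).
Since gcd(4687, 3757) = 1, x ≡ 27·(4687)⁻¹ ≡ 3551 (mod 3757). Smallest non-negative: 3551.

3551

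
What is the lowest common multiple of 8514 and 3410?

1319670

8514 = 2 · 3² · 11 · 43; 3410 = 2 · 5 · 11 · 31
max exponents: 2 · 3² · 5 · 11 · 31 · 43 = 1319670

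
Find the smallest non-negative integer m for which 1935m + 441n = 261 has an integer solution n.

Reduce mod 441: 1935m ≡ 261 (mod 441). With g = gcd(1935, 441) = 9 dividing 261, divide through: 215m ≡ 29 (mod 49).
Since gcd(215, 49) = 1, m ≡ 29·(215)⁻¹ ≡ 17 (mod 49). Smallest non-negative: 17.

17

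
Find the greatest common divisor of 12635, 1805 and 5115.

gcd(12635, 1805): 12635 = 7·1805 + 0 → 1805
gcd(1805, 5115): 5115 = 2·1805 + 1505; 1805 = 1·1505 + 300; 1505 = 5·300 + 5; 300 = 60·5 + 0 → 5

5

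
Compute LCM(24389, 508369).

gcd first: 508369 = 20·24389 + 20589; 24389 = 1·20589 + 3800; 20589 = 5·3800 + 1589; 3800 = 2·1589 + 622; 1589 = 2·622 + 345; 622 = 1·345 + 277; 345 = 1·277 + 68; 277 = 4·68 + 5; 68 = 13·5 + 3; 5 = 1·3 + 2; 3 = 1·2 + 1; 2 = 2·1 + 0 → gcd = 1
lcm = 24389·508369/gcd = 12398611541/1 = 12398611541

12398611541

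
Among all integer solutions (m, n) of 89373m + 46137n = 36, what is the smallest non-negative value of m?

5455

Reduce mod 46137: 89373m ≡ 36 (mod 46137). With g = gcd(89373, 46137) = 3 dividing 36, divide through: 29791m ≡ 12 (mod 15379).
Since gcd(29791, 15379) = 1, m ≡ 12·(29791)⁻¹ ≡ 5455 (mod 15379). Smallest non-negative: 5455.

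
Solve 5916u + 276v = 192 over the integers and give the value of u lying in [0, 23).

Euclid: 5916 = 21·276 + 120; 276 = 2·120 + 36; 120 = 3·36 + 12; 36 = 3·12 + 0 → gcd = 12; 192 = 12·16.
Back-substitution yields 5916·(7) + 276·(-150) = 12, so one solution is u = 7·16 = 112, v = -150·16 = -2400.
Solutions in u differ by 276/12 = 23; the one in [0, 23) is 112 mod 23 = 20.

20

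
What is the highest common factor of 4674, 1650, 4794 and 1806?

4674 = 2 · 3 · 19 · 41; 1650 = 2 · 3 · 5² · 11; 4794 = 2 · 3 · 17 · 47; 1806 = 2 · 3 · 7 · 43
gcd takes min exponent of each prime: 2 · 3 = 6

6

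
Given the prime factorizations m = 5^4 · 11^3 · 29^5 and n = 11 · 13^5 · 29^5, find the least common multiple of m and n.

max exponent per prime: 5^4 · 11^3 · 13^5 · 29^5 = 6335265554230916875

6335265554230916875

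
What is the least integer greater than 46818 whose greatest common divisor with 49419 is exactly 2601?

gcd(m, 49419) = 2601 forces 2601 | m; write m = 2601s. Then gcd(2601s, 2601·19) = 2601·gcd(s, 19), so need gcd(s, 19) = 1.
2601s > 46818 gives s ≥ 19. The least s ≥ 19 coprime to 19 is 20, so m = 2601·20 = 52020.

52020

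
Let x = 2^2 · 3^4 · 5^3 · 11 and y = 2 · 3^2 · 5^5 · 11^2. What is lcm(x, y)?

122512500

max exponent per prime: 2^2 · 3^4 · 5^5 · 11^2 = 122512500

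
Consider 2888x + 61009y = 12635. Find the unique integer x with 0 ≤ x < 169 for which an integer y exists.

Reduce mod 61009: 2888x ≡ 12635 (mod 61009). With g = gcd(2888, 61009) = 361 dividing 12635, divide through: 8x ≡ 35 (mod 169).
Since gcd(8, 169) = 1, x ≡ 35·(8)⁻¹ ≡ 110 (mod 169). Smallest non-negative: 110.

110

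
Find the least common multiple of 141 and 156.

7332

gcd first: 156 = 1·141 + 15; 141 = 9·15 + 6; 15 = 2·6 + 3; 6 = 2·3 + 0 → gcd = 3
lcm = 141·156/gcd = 21996/3 = 7332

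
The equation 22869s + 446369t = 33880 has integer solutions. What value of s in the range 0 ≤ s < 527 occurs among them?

21

Euclid: 446369 = 19·22869 + 11858; 22869 = 1·11858 + 11011; 11858 = 1·11011 + 847; 11011 = 13·847 + 0 → gcd = 847; 33880 = 847·40.
Back-substitution yields 22869·(-39) + 446369·(2) = 847, so one solution is s = -39·40 = -1560, t = 2·40 = 80.
Solutions in s differ by 446369/847 = 527; the one in [0, 527) is -1560 mod 527 = 21.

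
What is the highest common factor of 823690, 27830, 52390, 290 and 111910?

gcd(823690, 27830): 823690 = 29·27830 + 16620; 27830 = 1·16620 + 11210; 16620 = 1·11210 + 5410; 11210 = 2·5410 + 390; 5410 = 13·390 + 340; 390 = 1·340 + 50; 340 = 6·50 + 40; 50 = 1·40 + 10; 40 = 4·10 + 0 → 10
gcd(10, 52390): 52390 = 5239·10 + 0 → 10
gcd(10, 290): 290 = 29·10 + 0 → 10
gcd(10, 111910): 111910 = 11191·10 + 0 → 10

10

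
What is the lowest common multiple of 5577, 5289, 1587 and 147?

lcm(5577, 5289) = 5577·5289/gcd = 29496753/3 = 9832251
lcm(9832251, 1587) = 9832251·1587/gcd = 15603782337/3 = 5201260779
lcm(5201260779, 147) = 5201260779·147/gcd = 764585334513/3 = 254861778171

254861778171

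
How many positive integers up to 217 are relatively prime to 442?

95

Prime factors of 442: 2, 13, 17. Count integers ≤ 217 divisible by none of them.
By inclusion–exclusion: 217 − ⌊217/2⌋ − ⌊217/13⌋ − ⌊217/17⌋ + ⌊217/26⌋ + ⌊217/34⌋ + ⌊217/221⌋ − ⌊217/442⌋ = 95.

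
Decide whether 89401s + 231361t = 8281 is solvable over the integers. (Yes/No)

By Bézout, 89401s + 231361t = 8281 has integer solutions iff gcd(89401, 231361) | 8281.
Euclid: 231361 = 2·89401 + 52559; 89401 = 1·52559 + 36842; 52559 = 1·36842 + 15717; 36842 = 2·15717 + 5408; 15717 = 2·5408 + 4901; 5408 = 1·4901 + 507; 4901 = 9·507 + 338; 507 = 1·338 + 169; 338 = 2·169 + 0. gcd = 169; 8281 mod 169 = 0. Yes.

Yes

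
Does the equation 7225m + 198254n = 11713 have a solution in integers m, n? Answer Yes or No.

No

By Bézout, 7225m + 198254n = 11713 has integer solutions iff gcd(7225, 198254) | 11713.
Euclid: 198254 = 27·7225 + 3179; 7225 = 2·3179 + 867; 3179 = 3·867 + 578; 867 = 1·578 + 289; 578 = 2·289 + 0. gcd = 289; 11713 mod 289 = 153. No.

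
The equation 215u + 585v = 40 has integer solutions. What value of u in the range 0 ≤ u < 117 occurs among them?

Euclid: 585 = 2·215 + 155; 215 = 1·155 + 60; 155 = 2·60 + 35; 60 = 1·35 + 25; 35 = 1·25 + 10; 25 = 2·10 + 5; 10 = 2·5 + 0 → gcd = 5; 40 = 5·8.
Back-substitution yields 215·(49) + 585·(-18) = 5, so one solution is u = 49·8 = 392, v = -18·8 = -144.
Solutions in u differ by 585/5 = 117; the one in [0, 117) is 392 mod 117 = 41.

41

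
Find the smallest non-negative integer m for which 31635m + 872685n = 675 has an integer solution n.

gcd(31635, 872685) = 45 (Euclid: 872685 = 27·31635 + 18540; 31635 = 1·18540 + 13095; 18540 = 1·13095 + 5445; 13095 = 2·5445 + 2205; 5445 = 2·2205 + 1035; 2205 = 2·1035 + 135; 1035 = 7·135 + 90; 135 = 1·90 + 45; 90 = 2·45 + 0), and 45 | 675.
Extended Euclid: 31635·(6731) + 872685·(-244) = 45. Scale by 15: m₀ = 100965.
General solution m = m₀ + 19393t; reducing mod 19393 gives m = 4000 (and n = -145).

4000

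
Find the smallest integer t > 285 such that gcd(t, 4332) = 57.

399

4332 = 57·76. Any t with gcd(t, 4332) = 57 is a multiple of 57, say 57s, with s coprime to 76.
Need s > 285/57, so s ≥ 6. First s ≥ 6 with gcd(s, 76) = 1 is s = 7. Thus t = 57·7 = 399.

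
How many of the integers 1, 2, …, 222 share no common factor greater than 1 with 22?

Prime factors of 22: 2, 11. Count integers ≤ 222 divisible by none of them.
By inclusion–exclusion: 222 − ⌊222/2⌋ − ⌊222/11⌋ + ⌊222/22⌋ = 101.

101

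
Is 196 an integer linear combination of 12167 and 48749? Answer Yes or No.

gcd(12167, 48749): 48749 = 4·12167 + 81; 12167 = 150·81 + 17; 81 = 4·17 + 13; 17 = 1·13 + 4; 13 = 3·4 + 1; 4 = 4·1 + 0 → 1
1 divides 196, so a solution exists.

Yes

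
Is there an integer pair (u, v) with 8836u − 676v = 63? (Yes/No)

gcd(8836, 676): 8836 = 13·676 + 48; 676 = 14·48 + 4; 48 = 12·4 + 0 → 4
4 does not divide 63, so a solution does not exist.

No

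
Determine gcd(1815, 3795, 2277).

gcd(1815, 3795): 3795 = 2·1815 + 165; 1815 = 11·165 + 0 → 165
gcd(165, 2277): 2277 = 13·165 + 132; 165 = 1·132 + 33; 132 = 4·33 + 0 → 33

33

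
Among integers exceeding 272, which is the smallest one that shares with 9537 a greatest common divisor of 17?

gcd(a, 9537) = 17 forces 17 | a; write a = 17s. Then gcd(17s, 17·561) = 17·gcd(s, 561), so need gcd(s, 561) = 1.
17s > 272 gives s ≥ 17. The least s ≥ 17 coprime to 561 is 19, so a = 17·19 = 323.

323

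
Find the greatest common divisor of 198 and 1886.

Euclid: 1886 = 9·198 + 104; 198 = 1·104 + 94; 104 = 1·94 + 10; 94 = 9·10 + 4; 10 = 2·4 + 2; 4 = 2·2 + 0. Last nonzero remainder: 2.

2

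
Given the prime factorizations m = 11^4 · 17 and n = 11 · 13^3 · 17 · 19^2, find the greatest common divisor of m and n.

187

min exponent per shared prime: 11 · 17 = 187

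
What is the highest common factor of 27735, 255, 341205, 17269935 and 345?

gcd(27735, 255): 27735 = 108·255 + 195; 255 = 1·195 + 60; 195 = 3·60 + 15; 60 = 4·15 + 0 → 15
gcd(15, 341205): 341205 = 22747·15 + 0 → 15
gcd(15, 17269935): 17269935 = 1151329·15 + 0 → 15
gcd(15, 345): 345 = 23·15 + 0 → 15

15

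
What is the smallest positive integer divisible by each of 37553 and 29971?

66205939

37553 = 17 · 47²; 29971 = 17 · 41 · 43
max exponents: 17 · 41 · 43 · 47² = 66205939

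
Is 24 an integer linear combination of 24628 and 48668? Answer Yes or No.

Yes

gcd(24628, 48668): 48668 = 1·24628 + 24040; 24628 = 1·24040 + 588; 24040 = 40·588 + 520; 588 = 1·520 + 68; 520 = 7·68 + 44; 68 = 1·44 + 24; 44 = 1·24 + 20; 24 = 1·20 + 4; 20 = 5·4 + 0 → 4
4 divides 24, so a solution exists.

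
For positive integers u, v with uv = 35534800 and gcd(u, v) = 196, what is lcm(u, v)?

181300

For any two positive integers, gcd × lcm equals their product. Hence lcm = 35534800 / 196 = 181300.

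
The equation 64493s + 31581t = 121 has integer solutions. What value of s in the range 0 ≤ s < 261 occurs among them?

95

Euclid: 64493 = 2·31581 + 1331; 31581 = 23·1331 + 968; 1331 = 1·968 + 363; 968 = 2·363 + 242; 363 = 1·242 + 121; 242 = 2·121 + 0 → gcd = 121; 121 = 121·1.
Back-substitution yields 64493·(95) + 31581·(-194) = 121, so one solution is s = 95·1 = 95, t = -194·1 = -194.
Solutions in s differ by 31581/121 = 261; the one in [0, 261) is 95 mod 261 = 95.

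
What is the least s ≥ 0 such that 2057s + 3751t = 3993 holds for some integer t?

22

gcd(2057, 3751) = 121 (Euclid: 3751 = 1·2057 + 1694; 2057 = 1·1694 + 363; 1694 = 4·363 + 242; 363 = 1·242 + 121; 242 = 2·121 + 0), and 121 | 3993.
Extended Euclid: 2057·(11) + 3751·(-6) = 121. Scale by 33: s₀ = 363.
General solution s = s₀ + 31k; reducing mod 31 gives s = 22 (and t = -11).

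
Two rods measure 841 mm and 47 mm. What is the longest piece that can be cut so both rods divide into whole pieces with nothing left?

Euclid: 841 = 17·47 + 42; 47 = 1·42 + 5; 42 = 8·5 + 2; 5 = 2·2 + 1; 2 = 2·1 + 0. Last nonzero remainder: 1.

1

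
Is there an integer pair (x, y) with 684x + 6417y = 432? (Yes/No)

Yes

gcd(684, 6417): 6417 = 9·684 + 261; 684 = 2·261 + 162; 261 = 1·162 + 99; 162 = 1·99 + 63; 99 = 1·63 + 36; 63 = 1·36 + 27; 36 = 1·27 + 9; 27 = 3·9 + 0 → 9
9 divides 432, so a solution exists.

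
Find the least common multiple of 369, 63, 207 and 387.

369 = 3² · 41; 63 = 3² · 7; 207 = 3² · 23; 387 = 3² · 43
lcm takes max exponent of each prime: 3² · 7 · 23 · 41 · 43 = 2554587

2554587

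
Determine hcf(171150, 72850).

50

Euclid: 171150 = 2·72850 + 25450; 72850 = 2·25450 + 21950; 25450 = 1·21950 + 3500; 21950 = 6·3500 + 950; 3500 = 3·950 + 650; 950 = 1·650 + 300; 650 = 2·300 + 50; 300 = 6·50 + 0. Last nonzero remainder: 50.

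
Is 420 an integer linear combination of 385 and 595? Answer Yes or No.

Yes

gcd(385, 595): 595 = 1·385 + 210; 385 = 1·210 + 175; 210 = 1·175 + 35; 175 = 5·35 + 0 → 35
35 divides 420, so a solution exists.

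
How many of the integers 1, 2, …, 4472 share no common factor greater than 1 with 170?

1683

Prime factors of 170: 2, 5, 17. Count integers ≤ 4472 divisible by none of them.
By inclusion–exclusion: 4472 − ⌊4472/2⌋ − ⌊4472/5⌋ − ⌊4472/17⌋ + ⌊4472/10⌋ + ⌊4472/34⌋ + ⌊4472/85⌋ − ⌊4472/170⌋ = 1683.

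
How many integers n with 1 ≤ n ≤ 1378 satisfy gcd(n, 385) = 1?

860

385 = 5·7·11. Inclusion–exclusion on these primes:
1378 − ⌊1378/5⌋ − ⌊1378/7⌋ − ⌊1378/11⌋ + ⌊1378/35⌋ + ⌊1378/55⌋ + ⌊1378/77⌋ − ⌊1378/385⌋ = 860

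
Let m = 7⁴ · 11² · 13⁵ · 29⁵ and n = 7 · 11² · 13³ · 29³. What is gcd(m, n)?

45384490151

min exponent per shared prime: 7 · 11² · 13³ · 29³ = 45384490151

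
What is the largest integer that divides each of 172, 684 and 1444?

4

172 = 2² · 43; 684 = 2² · 3² · 19; 1444 = 2² · 19²
gcd takes min exponent of each prime: 2² = 4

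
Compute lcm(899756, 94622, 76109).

13016770052

lcm(899756, 94622) = 899756·94622/gcd = 85136712232/242 = 351804596
lcm(351804596, 76109) = 351804596·76109/gcd = 26775495996964/2057 = 13016770052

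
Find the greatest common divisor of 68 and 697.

17

68 = 2² · 17
697 = 17 · 41
Common: 17 = 17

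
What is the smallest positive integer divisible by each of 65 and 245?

65 = 5 · 13; 245 = 5 · 7²
max exponents: 5 · 7² · 13 = 3185

3185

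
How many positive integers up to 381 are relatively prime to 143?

320

Prime factors of 143: 11, 13. Count integers ≤ 381 divisible by none of them.
By inclusion–exclusion: 381 − ⌊381/11⌋ − ⌊381/13⌋ + ⌊381/143⌋ = 320.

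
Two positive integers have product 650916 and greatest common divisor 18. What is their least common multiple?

36162

Since gcd(m,n)·lcm(m,n) = mn, lcm = 650916/18 = 36162.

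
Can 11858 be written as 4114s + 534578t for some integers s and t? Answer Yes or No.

Yes

By Bézout, 4114s + 534578t = 11858 has integer solutions iff gcd(4114, 534578) | 11858.
Euclid: 534578 = 129·4114 + 3872; 4114 = 1·3872 + 242; 3872 = 16·242 + 0. gcd = 242; 11858 mod 242 = 0. Yes.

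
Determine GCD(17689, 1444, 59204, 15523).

gcd(17689, 1444): 17689 = 12·1444 + 361; 1444 = 4·361 + 0 → 361
gcd(361, 59204): 59204 = 164·361 + 0 → 361
gcd(361, 15523): 15523 = 43·361 + 0 → 361

361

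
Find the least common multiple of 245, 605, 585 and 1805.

1252115865

lcm(245, 605) = 245·605/gcd = 148225/5 = 29645
lcm(29645, 585) = 29645·585/gcd = 17342325/5 = 3468465
lcm(3468465, 1805) = 3468465·1805/gcd = 6260579325/5 = 1252115865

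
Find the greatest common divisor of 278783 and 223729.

1

Euclid: 278783 = 1·223729 + 55054; 223729 = 4·55054 + 3513; 55054 = 15·3513 + 2359; 3513 = 1·2359 + 1154; 2359 = 2·1154 + 51; 1154 = 22·51 + 32; 51 = 1·32 + 19; 32 = 1·19 + 13; 19 = 1·13 + 6; 13 = 2·6 + 1; 6 = 6·1 + 0. Last nonzero remainder: 1.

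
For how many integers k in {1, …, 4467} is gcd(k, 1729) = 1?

1729 = 7·13·19. Inclusion–exclusion on these primes:
4467 − ⌊4467/7⌋ − ⌊4467/13⌋ − ⌊4467/19⌋ + ⌊4467/91⌋ + ⌊4467/133⌋ + ⌊4467/247⌋ − ⌊4467/1729⌋ = 3349

3349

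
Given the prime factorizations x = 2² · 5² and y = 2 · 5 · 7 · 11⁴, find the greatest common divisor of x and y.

10

min exponent per shared prime: 2 · 5 = 10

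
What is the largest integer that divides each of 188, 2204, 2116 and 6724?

gcd(188, 2204): 2204 = 11·188 + 136; 188 = 1·136 + 52; 136 = 2·52 + 32; 52 = 1·32 + 20; 32 = 1·20 + 12; 20 = 1·12 + 8; 12 = 1·8 + 4; 8 = 2·4 + 0 → 4
gcd(4, 2116): 2116 = 529·4 + 0 → 4
gcd(4, 6724): 6724 = 1681·4 + 0 → 4

4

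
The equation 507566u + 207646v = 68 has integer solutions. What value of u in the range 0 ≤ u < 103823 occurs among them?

Euclid: 507566 = 2·207646 + 92274; 207646 = 2·92274 + 23098; 92274 = 3·23098 + 22980; 23098 = 1·22980 + 118; 22980 = 194·118 + 88; 118 = 1·88 + 30; 88 = 2·30 + 28; 30 = 1·28 + 2; 28 = 14·2 + 0 → gcd = 2; 68 = 2·34.
Back-substitution yields 507566·(-7039) + 207646·(17206) = 2, so one solution is u = -7039·34 = -239326, v = 17206·34 = 585004.
Solutions in u differ by 207646/2 = 103823; the one in [0, 103823) is -239326 mod 103823 = 72143.

72143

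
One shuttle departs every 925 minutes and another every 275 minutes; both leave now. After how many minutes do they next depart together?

925 = 5² · 37; 275 = 5² · 11
max exponents: 5² · 11 · 37 = 10175

10175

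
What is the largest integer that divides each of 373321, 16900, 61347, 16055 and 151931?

gcd(373321, 16900): 373321 = 22·16900 + 1521; 16900 = 11·1521 + 169; 1521 = 9·169 + 0 → 169
gcd(169, 61347): 61347 = 363·169 + 0 → 169
gcd(169, 16055): 16055 = 95·169 + 0 → 169
gcd(169, 151931): 151931 = 899·169 + 0 → 169

169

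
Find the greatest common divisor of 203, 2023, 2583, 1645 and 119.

7

gcd(203, 2023): 2023 = 9·203 + 196; 203 = 1·196 + 7; 196 = 28·7 + 0 → 7
gcd(7, 2583): 2583 = 369·7 + 0 → 7
gcd(7, 1645): 1645 = 235·7 + 0 → 7
gcd(7, 119): 119 = 17·7 + 0 → 7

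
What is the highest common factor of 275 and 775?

275 = 5² · 11
775 = 5² · 31
Common: 5² = 25

25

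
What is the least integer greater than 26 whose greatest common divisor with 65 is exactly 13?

Multiples of 13 above 26: 13·3, 13·4, … . Need the cofactor coprime to 65/13 = 5.
Checking s = 3, 4, … the first with gcd(s, 5) = 1 is s = 3, giving 39.

39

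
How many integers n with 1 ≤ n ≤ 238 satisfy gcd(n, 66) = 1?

72

66 = 2·3·11. Inclusion–exclusion on these primes:
238 − ⌊238/2⌋ − ⌊238/3⌋ − ⌊238/11⌋ + ⌊238/6⌋ + ⌊238/22⌋ + ⌊238/33⌋ − ⌊238/66⌋ = 72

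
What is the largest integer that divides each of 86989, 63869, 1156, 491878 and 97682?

289

86989 = 7 · 17² · 43; 63869 = 13 · 17³; 1156 = 2² · 17²; 491878 = 2 · 17² · 23 · 37; 97682 = 2 · 13² · 17²
gcd takes min exponent of each prime: 17² = 289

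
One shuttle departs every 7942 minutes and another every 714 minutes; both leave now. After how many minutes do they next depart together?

2835294

7942 = 2 · 11 · 19²; 714 = 2 · 3 · 7 · 17
max exponents: 2 · 3 · 7 · 11 · 17 · 19² = 2835294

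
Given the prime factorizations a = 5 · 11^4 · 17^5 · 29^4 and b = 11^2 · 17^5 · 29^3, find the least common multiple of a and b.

max exponent per prime: 5 · 11^4 · 17^5 · 29^4 = 73515233918798485

73515233918798485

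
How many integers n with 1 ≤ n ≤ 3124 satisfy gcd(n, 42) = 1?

892

Prime factors of 42: 2, 3, 7. Count integers ≤ 3124 divisible by none of them.
By inclusion–exclusion: 3124 − ⌊3124/2⌋ − ⌊3124/3⌋ − ⌊3124/7⌋ + ⌊3124/6⌋ + ⌊3124/14⌋ + ⌊3124/21⌋ − ⌊3124/42⌋ = 892.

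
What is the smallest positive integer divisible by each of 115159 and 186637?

gcd first: 186637 = 1·115159 + 71478; 115159 = 1·71478 + 43681; 71478 = 1·43681 + 27797; 43681 = 1·27797 + 15884; 27797 = 1·15884 + 11913; 15884 = 1·11913 + 3971; 11913 = 3·3971 + 0 → gcd = 3971
lcm = 115159·186637/gcd = 21492930283/3971 = 5412473

5412473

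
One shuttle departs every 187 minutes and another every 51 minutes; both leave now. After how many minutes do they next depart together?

187 = 11 · 17; 51 = 3 · 17
max exponents: 3 · 11 · 17 = 561

561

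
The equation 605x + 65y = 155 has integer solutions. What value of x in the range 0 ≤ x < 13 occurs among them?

Reduce mod 65: 605x ≡ 155 (mod 65). With g = gcd(605, 65) = 5 dividing 155, divide through: 121x ≡ 31 (mod 13).
Since gcd(121, 13) = 1, x ≡ 31·(121)⁻¹ ≡ 11 (mod 13). Smallest non-negative: 11.

11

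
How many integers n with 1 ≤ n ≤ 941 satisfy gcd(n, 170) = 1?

Prime factors of 170: 2, 5, 17. Count integers ≤ 941 divisible by none of them.
By inclusion–exclusion: 941 − ⌊941/2⌋ − ⌊941/5⌋ − ⌊941/17⌋ + ⌊941/10⌋ + ⌊941/34⌋ + ⌊941/85⌋ − ⌊941/170⌋ = 355.

355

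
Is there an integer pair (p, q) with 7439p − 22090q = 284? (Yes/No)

Yes

By Bézout, 7439p − 22090q = 284 has integer solutions iff gcd(7439, 22090) | 284.
Euclid: 22090 = 2·7439 + 7212; 7439 = 1·7212 + 227; 7212 = 31·227 + 175; 227 = 1·175 + 52; 175 = 3·52 + 19; 52 = 2·19 + 14; 19 = 1·14 + 5; 14 = 2·5 + 4; 5 = 1·4 + 1; 4 = 4·1 + 0. gcd = 1; 284 mod 1 = 0. Yes.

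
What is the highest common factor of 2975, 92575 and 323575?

175

gcd(2975, 92575): 92575 = 31·2975 + 350; 2975 = 8·350 + 175; 350 = 2·175 + 0 → 175
gcd(175, 323575): 323575 = 1849·175 + 0 → 175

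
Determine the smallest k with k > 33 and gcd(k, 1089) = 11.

44

Multiples of 11 above 33: 11·4, 11·5, … . Need the cofactor coprime to 1089/11 = 99.
Checking s = 4, 5, … the first with gcd(s, 99) = 1 is s = 4, giving 44.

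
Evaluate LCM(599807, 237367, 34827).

1544214517833

599807 = 13 · 29 · 37 · 43; 237367 = 13 · 19 · 31²; 34827 = 3 · 13 · 19 · 47
lcm takes max exponent of each prime: 3 · 13 · 19 · 29 · 31² · 37 · 43 · 47 = 1544214517833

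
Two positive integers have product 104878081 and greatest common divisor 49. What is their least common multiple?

2140369

For any two positive integers, gcd × lcm equals their product. Hence lcm = 104878081 / 49 = 2140369.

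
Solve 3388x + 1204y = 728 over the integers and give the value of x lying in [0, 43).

gcd(3388, 1204) = 28 (Euclid: 3388 = 2·1204 + 980; 1204 = 1·980 + 224; 980 = 4·224 + 84; 224 = 2·84 + 56; 84 = 1·56 + 28; 56 = 2·28 + 0), and 28 | 728.
Extended Euclid: 3388·(16) + 1204·(-45) = 28. Scale by 26: x₀ = 416.
General solution x = x₀ + 43t; reducing mod 43 gives x = 29 (and y = -81).

29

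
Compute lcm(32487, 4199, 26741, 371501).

32487 = 3 · 7² · 13 · 17; 4199 = 13 · 17 · 19; 26741 = 11² · 13 · 17; 371501 = 13 · 17 · 41²
lcm takes max exponent of each prime: 3 · 7² · 11² · 13 · 17 · 19 · 41² = 125549877453

125549877453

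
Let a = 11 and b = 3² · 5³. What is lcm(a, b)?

max exponent per prime: 3² · 5³ · 11 = 12375

12375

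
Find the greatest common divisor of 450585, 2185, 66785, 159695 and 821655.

95

450585 = 3² · 5 · 17 · 19 · 31; 2185 = 5 · 19 · 23; 66785 = 5 · 19² · 37; 159695 = 5 · 19 · 41²; 821655 = 3² · 5 · 19 · 31²
gcd takes min exponent of each prime: 5 · 19 = 95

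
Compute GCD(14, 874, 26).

2

14 = 2 · 7; 874 = 2 · 19 · 23; 26 = 2 · 13
gcd takes min exponent of each prime: 2 = 2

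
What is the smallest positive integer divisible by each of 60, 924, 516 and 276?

4569180

lcm(60, 924) = 60·924/gcd = 55440/12 = 4620
lcm(4620, 516) = 4620·516/gcd = 2383920/12 = 198660
lcm(198660, 276) = 198660·276/gcd = 54830160/12 = 4569180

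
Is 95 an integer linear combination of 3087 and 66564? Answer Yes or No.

By Bézout, 3087p − 66564q = 95 has integer solutions iff gcd(3087, 66564) | 95.
Euclid: 66564 = 21·3087 + 1737; 3087 = 1·1737 + 1350; 1737 = 1·1350 + 387; 1350 = 3·387 + 189; 387 = 2·189 + 9; 189 = 21·9 + 0. gcd = 9; 95 mod 9 = 5. No.

No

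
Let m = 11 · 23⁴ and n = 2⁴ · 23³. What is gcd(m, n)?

min exponent per shared prime: 23³ = 12167

12167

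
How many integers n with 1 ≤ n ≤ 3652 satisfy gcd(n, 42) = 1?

1043

42 = 2·3·7. Inclusion–exclusion on these primes:
3652 − ⌊3652/2⌋ − ⌊3652/3⌋ − ⌊3652/7⌋ + ⌊3652/6⌋ + ⌊3652/14⌋ + ⌊3652/21⌋ − ⌊3652/42⌋ = 1043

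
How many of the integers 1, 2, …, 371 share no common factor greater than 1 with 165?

Prime factors of 165: 3, 5, 11. Count integers ≤ 371 divisible by none of them.
By inclusion–exclusion: 371 − ⌊371/3⌋ − ⌊371/5⌋ − ⌊371/11⌋ + ⌊371/15⌋ + ⌊371/33⌋ + ⌊371/55⌋ − ⌊371/165⌋ = 180.

180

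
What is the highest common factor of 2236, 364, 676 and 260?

gcd(2236, 364): 2236 = 6·364 + 52; 364 = 7·52 + 0 → 52
gcd(52, 676): 676 = 13·52 + 0 → 52
gcd(52, 260): 260 = 5·52 + 0 → 52

52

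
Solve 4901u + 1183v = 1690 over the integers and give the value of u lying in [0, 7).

Reduce mod 1183: 4901u ≡ 1690 (mod 1183). With g = gcd(4901, 1183) = 169 dividing 1690, divide through: 29u ≡ 10 (mod 7).
Since gcd(29, 7) = 1, u ≡ 10·(29)⁻¹ ≡ 3 (mod 7). Smallest non-negative: 3.

3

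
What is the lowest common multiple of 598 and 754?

17342

598 = 2 · 13 · 23; 754 = 2 · 13 · 29
max exponents: 2 · 13 · 23 · 29 = 17342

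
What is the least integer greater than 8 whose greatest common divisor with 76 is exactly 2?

76 = 2·38. Any a with gcd(a, 76) = 2 is a multiple of 2, say 2s, with s coprime to 38.
Need s > 8/2, so s ≥ 5. First s ≥ 5 with gcd(s, 38) = 1 is s = 5. Thus a = 2·5 = 10.

10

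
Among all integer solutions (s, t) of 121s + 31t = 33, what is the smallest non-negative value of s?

Euclid: 121 = 3·31 + 28; 31 = 1·28 + 3; 28 = 9·3 + 1; 3 = 3·1 + 0 → gcd = 1; 33 = 1·33.
Back-substitution yields 121·(10) + 31·(-39) = 1, so one solution is s = 10·33 = 330, t = -39·33 = -1287.
Solutions in s differ by 31/1 = 31; the one in [0, 31) is 330 mod 31 = 20.

20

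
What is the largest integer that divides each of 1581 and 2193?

Euclid: 2193 = 1·1581 + 612; 1581 = 2·612 + 357; 612 = 1·357 + 255; 357 = 1·255 + 102; 255 = 2·102 + 51; 102 = 2·51 + 0. Last nonzero remainder: 51.

51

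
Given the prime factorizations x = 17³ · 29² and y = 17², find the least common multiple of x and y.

max exponent per prime: 17³ · 29² = 4131833

4131833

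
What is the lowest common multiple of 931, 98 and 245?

931 = 7² · 19; 98 = 2 · 7²; 245 = 5 · 7²
lcm takes max exponent of each prime: 2 · 5 · 7² · 19 = 9310

9310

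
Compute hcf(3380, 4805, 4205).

gcd(3380, 4805): 4805 = 1·3380 + 1425; 3380 = 2·1425 + 530; 1425 = 2·530 + 365; 530 = 1·365 + 165; 365 = 2·165 + 35; 165 = 4·35 + 25; 35 = 1·25 + 10; 25 = 2·10 + 5; 10 = 2·5 + 0 → 5
gcd(5, 4205): 4205 = 841·5 + 0 → 5

5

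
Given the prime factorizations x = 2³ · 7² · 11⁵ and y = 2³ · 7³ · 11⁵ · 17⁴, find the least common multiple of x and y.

max exponent per prime: 2³ · 7³ · 11⁵ · 17⁴ = 36909929726824

36909929726824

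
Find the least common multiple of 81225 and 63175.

568575

gcd first: 81225 = 1·63175 + 18050; 63175 = 3·18050 + 9025; 18050 = 2·9025 + 0 → gcd = 9025
lcm = 81225·63175/gcd = 5131389375/9025 = 568575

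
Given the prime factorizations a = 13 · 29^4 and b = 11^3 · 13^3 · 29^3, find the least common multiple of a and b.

2068236051167

max exponent per prime: 11^3 · 13^3 · 29^4 = 2068236051167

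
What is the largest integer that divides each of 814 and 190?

814 = 2 · 11 · 37
190 = 2 · 5 · 19
Common: 2 = 2

2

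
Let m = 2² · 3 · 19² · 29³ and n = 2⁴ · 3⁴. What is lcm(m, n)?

max exponent per prime: 2⁴ · 3⁴ · 19² · 29³ = 11410539984

11410539984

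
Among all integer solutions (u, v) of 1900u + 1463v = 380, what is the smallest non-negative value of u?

gcd(1900, 1463) = 19 (Euclid: 1900 = 1·1463 + 437; 1463 = 3·437 + 152; 437 = 2·152 + 133; 152 = 1·133 + 19; 133 = 7·19 + 0), and 19 | 380.
Extended Euclid: 1900·(-10) + 1463·(13) = 19. Scale by 20: u₀ = -200.
General solution u = u₀ + 77t; reducing mod 77 gives u = 31 (and v = -40).

31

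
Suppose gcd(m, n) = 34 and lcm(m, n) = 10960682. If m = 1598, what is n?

233206

m·n = gcd·lcm = 34·10960682 = 372663188, so n = 372663188/1598 = 233206.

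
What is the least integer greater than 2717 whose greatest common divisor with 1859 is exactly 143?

Multiples of 143 above 2717: 143·20, 143·21, … . Need the cofactor coprime to 1859/143 = 13.
Checking s = 20, 21, … the first with gcd(s, 13) = 1 is s = 20, giving 2860.

2860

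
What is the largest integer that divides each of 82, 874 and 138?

82 = 2 · 41; 874 = 2 · 19 · 23; 138 = 2 · 3 · 23
gcd takes min exponent of each prime: 2 = 2

2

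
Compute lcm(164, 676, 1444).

10005476

lcm(164, 676) = 164·676/gcd = 110864/4 = 27716
lcm(27716, 1444) = 27716·1444/gcd = 40021904/4 = 10005476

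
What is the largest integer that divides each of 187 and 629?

17

187 = 11 · 17
629 = 17 · 37
Common: 17 = 17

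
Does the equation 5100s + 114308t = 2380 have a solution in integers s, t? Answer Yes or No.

Yes

By Bézout, 5100s + 114308t = 2380 has integer solutions iff gcd(5100, 114308) | 2380.
Euclid: 114308 = 22·5100 + 2108; 5100 = 2·2108 + 884; 2108 = 2·884 + 340; 884 = 2·340 + 204; 340 = 1·204 + 136; 204 = 1·136 + 68; 136 = 2·68 + 0. gcd = 68; 2380 mod 68 = 0. Yes.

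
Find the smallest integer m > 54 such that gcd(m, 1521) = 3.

57

1521 = 3·507. Any m with gcd(m, 1521) = 3 is a multiple of 3, say 3s, with s coprime to 507.
Need s > 54/3, so s ≥ 19. First s ≥ 19 with gcd(s, 507) = 1 is s = 19. Thus m = 3·19 = 57.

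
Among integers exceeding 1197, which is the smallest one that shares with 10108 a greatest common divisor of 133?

10108 = 133·76. Any a with gcd(a, 10108) = 133 is a multiple of 133, say 133s, with s coprime to 76.
Need s > 1197/133, so s ≥ 10. First s ≥ 10 with gcd(s, 76) = 1 is s = 11. Thus a = 133·11 = 1463.

1463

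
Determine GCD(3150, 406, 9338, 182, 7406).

14

gcd(3150, 406): 3150 = 7·406 + 308; 406 = 1·308 + 98; 308 = 3·98 + 14; 98 = 7·14 + 0 → 14
gcd(14, 9338): 9338 = 667·14 + 0 → 14
gcd(14, 182): 182 = 13·14 + 0 → 14
gcd(14, 7406): 7406 = 529·14 + 0 → 14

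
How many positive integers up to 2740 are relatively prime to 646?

Prime factors of 646: 2, 17, 19. Count integers ≤ 2740 divisible by none of them.
By inclusion–exclusion: 2740 − ⌊2740/2⌋ − ⌊2740/17⌋ − ⌊2740/19⌋ + ⌊2740/34⌋ + ⌊2740/38⌋ + ⌊2740/323⌋ − ⌊2740/646⌋ = 1221.

1221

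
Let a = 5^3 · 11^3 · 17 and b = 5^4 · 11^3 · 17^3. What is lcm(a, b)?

4087001875

max exponent per prime: 5^4 · 11^3 · 17^3 = 4087001875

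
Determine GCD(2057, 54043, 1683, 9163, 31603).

2057 = 11² · 17; 54043 = 11 · 17³; 1683 = 3² · 11 · 17; 9163 = 7² · 11 · 17; 31603 = 11 · 13² · 17
gcd takes min exponent of each prime: 11 · 17 = 187

187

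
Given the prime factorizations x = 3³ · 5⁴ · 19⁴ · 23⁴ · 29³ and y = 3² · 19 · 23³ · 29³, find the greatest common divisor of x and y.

50742704673

min exponent per shared prime: 3² · 19 · 23³ · 29³ = 50742704673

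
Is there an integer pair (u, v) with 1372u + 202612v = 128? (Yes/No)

gcd(1372, 202612): 202612 = 147·1372 + 928; 1372 = 1·928 + 444; 928 = 2·444 + 40; 444 = 11·40 + 4; 40 = 10·4 + 0 → 4
4 divides 128, so a solution exists.

Yes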